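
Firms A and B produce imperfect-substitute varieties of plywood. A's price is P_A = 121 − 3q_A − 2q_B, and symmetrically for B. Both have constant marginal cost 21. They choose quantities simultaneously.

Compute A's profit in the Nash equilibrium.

Firm A's profit: π = q_A(121 − 3q_A − 2q_B) − 21q_A.
∂π/∂q_A = 100 − 6q_A − 2q_B = 0 ⇒ q_A = 50/3 − (1/3)q_B.
By symmetry q_B = q_A; substituting into the reaction function, (4/3)q_A = 50/3 and q_A = 12.5.
P_A = 121 − 3·12.5 − 2·12.5 = 58.5.
Profit = (58.5 − 21)·12.5 = 468.75.

468.75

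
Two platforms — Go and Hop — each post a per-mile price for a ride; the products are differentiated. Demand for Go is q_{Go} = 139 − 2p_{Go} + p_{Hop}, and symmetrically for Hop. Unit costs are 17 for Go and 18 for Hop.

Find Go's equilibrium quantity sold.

81.6

Go's profit: π = (p_{Go} − 17)(139 − 2p_{Go} + p_{Hop}).
∂π/∂p_{Go} = 173 − 4p_{Go} + p_{Hop} = 0 ⇒ p_{Go} = 43.25 + 0.25p_{Hop}.
Similarly p_{Hop} = 43.75 + 0.25p_{Go}.
Plugging p_{Hop} into Go's best response: p_{Go} = 43.25 + 0.25(43.75 + 0.25p_{Go}) ⇒ 0.9375p_{Go} = 54.1875, so p_{Go} = 57.8.
Then p_{Hop} = 43.75 + 0.25·57.8 = 58.2.
q_{Go} = 139 − 2·57.8 + 58.2 = 81.6.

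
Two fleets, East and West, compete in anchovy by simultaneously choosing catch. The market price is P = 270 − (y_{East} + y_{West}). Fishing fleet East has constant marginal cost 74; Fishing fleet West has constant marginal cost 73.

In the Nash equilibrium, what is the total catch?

Fishing fleet East's profit: π = y_{East}(270 − (y_{East} + y_{West})) − 74y_{East}.
∂π/∂y_{East} = 196 − 2y_{East} − y_{West} = 0, so y_{East} = 98 − 0.5y_{West}.
By the same steps for West: y_{West} = 98.5 − 0.5y_{East}.
Solving the two reaction functions simultaneously: (1 − (−0.5)(−0.5))y_{East} = 98 − 0.5·98.5, so 0.75y_{East} = 48.75 and y_{East} = 65.
Then y_{West} = 98.5 − 0.5·65 = 66.
Total catch: 65 + 66 = 131.

131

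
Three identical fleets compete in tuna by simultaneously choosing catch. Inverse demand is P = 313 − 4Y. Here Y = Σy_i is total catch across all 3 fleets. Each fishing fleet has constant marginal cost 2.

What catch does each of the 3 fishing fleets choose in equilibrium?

19.4375

A representative fishing fleet's profit is π_i = y_i(313 − 4Y) − 2y_i, with Y = y_i + Σ_{j≠i} y_j.
First-order condition: 311 − 8y_i − 4Σ_{j≠i} y_j = 0.
Imposing symmetry (y_j = y for all j) turns Σ_{j≠i} y_j into 2y, so 311 = 16y and y = 19.4375.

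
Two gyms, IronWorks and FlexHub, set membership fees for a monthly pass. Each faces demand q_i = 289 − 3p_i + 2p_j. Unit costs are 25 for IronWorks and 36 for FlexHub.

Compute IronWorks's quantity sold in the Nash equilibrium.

204.1875

IronWorks's profit: π = (p_{IronWorks} − 25)(289 − 3p_{IronWorks} + 2p_{FlexHub}).
∂π/∂p_{IronWorks} = 364 − 6p_{IronWorks} + 2p_{FlexHub} = 0 ⇒ p_{IronWorks} = 182/3 + (1/3)p_{FlexHub}.
Similarly p_{FlexHub} = 397/6 + (1/3)p_{IronWorks}.
Solving the two reaction functions simultaneously: (1 − (1/3)(1/3))p_{IronWorks} = 182/3 + (1/3)·(397/6), so (8/9)p_{IronWorks} = 1489/18 and p_{IronWorks} = 93.0625.
Then p_{FlexHub} = 397/6 + (1/3)·93.0625 = 97.1875.
q_{IronWorks} = 289 − 3·93.0625 + 2·97.1875 = 204.1875.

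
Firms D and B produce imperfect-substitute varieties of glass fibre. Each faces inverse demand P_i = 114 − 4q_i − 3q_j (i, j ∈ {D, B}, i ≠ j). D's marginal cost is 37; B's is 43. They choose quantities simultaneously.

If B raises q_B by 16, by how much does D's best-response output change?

Firm D's profit: π = q_D(114 − 4q_D − 3q_B) − 37q_D.
∂π/∂q_D = 77 − 8q_D − 3q_B = 0 ⇒ q_D = 9.625 − 0.375q_B.
The reaction-function slope is −0.375, so a 16-unit rise in q_B moves q_D by −0.375 × 16 = −6. D's best response falls — the actions are strategic substitutes.

-6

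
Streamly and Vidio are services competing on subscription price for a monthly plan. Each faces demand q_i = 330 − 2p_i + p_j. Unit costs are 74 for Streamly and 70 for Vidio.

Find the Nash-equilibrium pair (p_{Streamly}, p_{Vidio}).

Streamly's profit: π = (p_{Streamly} − 74)(330 − 2p_{Streamly} + p_{Vidio}).
∂π/∂p_{Streamly} = 478 − 4p_{Streamly} + p_{Vidio} = 0 ⇒ p_{Streamly} = 119.5 + 0.25p_{Vidio}.
Similarly p_{Vidio} = 117.5 + 0.25p_{Streamly}.
Substituting the second reaction function into the first: p_{Streamly} = 119.5 + 0.25(117.5 + 0.25p_{Streamly}), which gives 0.9375p_{Streamly} = 148.875 ⇒ p_{Streamly} = 158.8.
Then p_{Vidio} = 117.5 + 0.25·158.8 = 157.2.

158.8, 157.2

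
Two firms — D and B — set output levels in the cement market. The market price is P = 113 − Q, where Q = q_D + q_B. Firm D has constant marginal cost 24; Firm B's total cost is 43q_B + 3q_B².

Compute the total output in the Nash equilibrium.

Firm D's profit: π = q_D(113 − (q_D + q_B)) − 24q_D.
∂π/∂q_D = 89 − 2q_D − q_B = 0, so q_D = 44.5 − 0.5q_B.
For B: ∂π/∂q_B = 70 − 8q_B − q_D = 0 ⇒ q_B = 8.75 − 0.125q_D.
Solving the two reaction functions simultaneously: (1 − (−0.5)(−0.125))q_D = 44.5 − 0.5·8.75, so 0.9375q_D = 40.125 and q_D = 42.8.
Then q_B = 8.75 − 0.125·42.8 = 3.4.
Total output: 42.8 + 3.4 = 46.2.

46.2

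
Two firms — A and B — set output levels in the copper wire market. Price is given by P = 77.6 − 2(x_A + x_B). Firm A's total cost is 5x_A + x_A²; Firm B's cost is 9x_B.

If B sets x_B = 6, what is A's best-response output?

10.1

Firm A's profit: π = x_A(77.6 − 2(x_A + x_B)) − 5x_A − x_A².
∂π/∂x_A = 72.6 − 6x_A − 2x_B = 0, so x_A = 12.1 − (1/3)x_B.
At x_B = 6: x_A = 12.1 − (1/3)·6 = 10.1.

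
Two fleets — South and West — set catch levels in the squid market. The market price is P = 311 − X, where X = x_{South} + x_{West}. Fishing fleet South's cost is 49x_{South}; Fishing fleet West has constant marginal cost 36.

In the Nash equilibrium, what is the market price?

132

Fishing fleet South's profit: π = x_{South}(311 − (x_{South} + x_{West})) − 49x_{South}.
∂π/∂x_{South} = 262 − 2x_{South} − x_{West} = 0, so x_{South} = 131 − 0.5x_{West}.
By the same steps for West: x_{West} = 137.5 − 0.5x_{South}.
Substituting the second reaction function into the first: x_{South} = 131 − 0.5(137.5 − 0.5x_{South}), which gives 0.75x_{South} = 62.25 ⇒ x_{South} = 83.
Then x_{West} = 137.5 − 0.5·83 = 96.
Equilibrium price: P = 311 − 179 = 132.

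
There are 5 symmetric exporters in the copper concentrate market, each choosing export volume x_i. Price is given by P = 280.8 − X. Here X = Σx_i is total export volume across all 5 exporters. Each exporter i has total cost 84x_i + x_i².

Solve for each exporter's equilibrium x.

A representative exporter's profit is π_i = x_i(280.8 − X) − 84x_i − x_i², with X = x_i + Σ_{j≠i} x_j.
First-order condition: 196.8 − 4x_i − Σ_{j≠i} x_j = 0.
Imposing symmetry (x_j = x for all j) turns Σ_{j≠i} x_j into 4x, so 196.8 = 8x and x = 24.6.

24.6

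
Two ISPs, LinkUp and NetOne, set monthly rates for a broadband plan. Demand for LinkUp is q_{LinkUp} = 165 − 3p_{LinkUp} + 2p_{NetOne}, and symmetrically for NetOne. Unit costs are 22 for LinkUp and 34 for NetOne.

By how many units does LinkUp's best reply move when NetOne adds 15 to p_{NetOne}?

5

LinkUp's profit: π = (p_{LinkUp} − 22)(165 − 3p_{LinkUp} + 2p_{NetOne}).
∂π/∂p_{LinkUp} = 231 − 6p_{LinkUp} + 2p_{NetOne} = 0 ⇒ p_{LinkUp} = 38.5 + (1/3)p_{NetOne}.
The reaction-function slope is 1/3, so a 15-unit rise in p_{NetOne} moves p_{LinkUp} by 1/3 × 15 = 5. LinkUp's best response rises — the actions are strategic complements.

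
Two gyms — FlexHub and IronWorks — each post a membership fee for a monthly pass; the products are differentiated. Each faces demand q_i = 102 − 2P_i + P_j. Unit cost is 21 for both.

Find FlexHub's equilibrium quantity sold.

FlexHub's profit: π = (P_{FlexHub} − 21)(102 − 2P_{FlexHub} + P_{IronWorks}).
∂π/∂P_{FlexHub} = 144 − 4P_{FlexHub} + P_{IronWorks} = 0 ⇒ P_{FlexHub} = 36 + 0.25P_{IronWorks}.
The game is symmetric, so in equilibrium P_{IronWorks} = P_{FlexHub}: the reaction function gives 0.75P_{FlexHub} = 36, hence P_{FlexHub} = 48.
q_{FlexHub} = 102 − 2·48 + 48 = 54.

54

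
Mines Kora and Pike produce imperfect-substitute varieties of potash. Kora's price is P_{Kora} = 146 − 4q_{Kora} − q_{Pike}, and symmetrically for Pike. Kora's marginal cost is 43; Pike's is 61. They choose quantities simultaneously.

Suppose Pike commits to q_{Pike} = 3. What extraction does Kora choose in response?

12.5

Mine Kora's profit: π = q_{Kora}(146 − 4q_{Kora} − q_{Pike}) − 43q_{Kora}.
∂π/∂q_{Kora} = 103 − 8q_{Kora} − q_{Pike} = 0 ⇒ q_{Kora} = 12.875 − 0.125q_{Pike}.
At q_{Pike} = 3: q_{Kora} = 12.875 − 0.125·3 = 12.5.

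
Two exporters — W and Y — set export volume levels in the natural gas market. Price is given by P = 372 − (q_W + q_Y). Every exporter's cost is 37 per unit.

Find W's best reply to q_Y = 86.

Exporter W's profit: π = q_W(372 − (q_W + q_Y)) − 37q_W.
∂π/∂q_W = 335 − 2q_W − q_Y = 0, so q_W = 167.5 − 0.5q_Y.
At q_Y = 86: q_W = 167.5 − 0.5·86 = 124.5.

124.5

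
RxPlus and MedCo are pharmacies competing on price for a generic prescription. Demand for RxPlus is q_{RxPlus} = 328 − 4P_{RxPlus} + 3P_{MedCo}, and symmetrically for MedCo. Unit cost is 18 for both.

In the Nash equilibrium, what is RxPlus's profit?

RxPlus's profit: π = (P_{RxPlus} − 18)(328 − 4P_{RxPlus} + 3P_{MedCo}).
∂π/∂P_{RxPlus} = 400 − 8P_{RxPlus} + 3P_{MedCo} = 0 ⇒ P_{RxPlus} = 50 + 0.375P_{MedCo}.
Setting P_{RxPlus} = P_{MedCo} in the reaction function: P_{RxPlus} = 50 + 0.375P_{RxPlus}, so P_{RxPlus} = 50 / 0.625 = 80.
q_{RxPlus} = 328 − 4·80 + 3·80 = 248.
Profit = (80 − 18)·248 = 15376.

15376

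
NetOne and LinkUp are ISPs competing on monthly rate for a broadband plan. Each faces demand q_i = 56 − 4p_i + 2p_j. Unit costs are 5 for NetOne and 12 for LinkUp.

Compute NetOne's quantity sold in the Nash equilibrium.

34.4

NetOne's profit: π = (p_{NetOne} − 5)(56 − 4p_{NetOne} + 2p_{LinkUp}).
∂π/∂p_{NetOne} = 76 − 8p_{NetOne} + 2p_{LinkUp} = 0 ⇒ p_{NetOne} = 9.5 + 0.25p_{LinkUp}.
Similarly p_{LinkUp} = 13 + 0.25p_{NetOne}.
Plugging p_{LinkUp} into NetOne's best response: p_{NetOne} = 9.5 + 0.25(13 + 0.25p_{NetOne}) ⇒ 0.9375p_{NetOne} = 12.75, so p_{NetOne} = 13.6.
Then p_{LinkUp} = 13 + 0.25·13.6 = 16.4.
q_{NetOne} = 56 − 4·13.6 + 2·16.4 = 34.4.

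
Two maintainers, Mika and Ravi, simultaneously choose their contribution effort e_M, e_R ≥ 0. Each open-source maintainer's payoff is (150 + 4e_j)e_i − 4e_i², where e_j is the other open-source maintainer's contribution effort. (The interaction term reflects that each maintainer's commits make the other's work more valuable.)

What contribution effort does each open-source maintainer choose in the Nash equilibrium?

37.5

Mika's payoff is (150 + 4e_R)e_M − 4e_M².
∂π/∂e_M = 150 + 4e_R − 8e_M = 0, so e_M = 18.75 + 0.5e_R.
Setting e_M = e_R in the reaction function: e_M = 18.75 + 0.5e_M, so e_M = 18.75 / 0.5 = 37.5.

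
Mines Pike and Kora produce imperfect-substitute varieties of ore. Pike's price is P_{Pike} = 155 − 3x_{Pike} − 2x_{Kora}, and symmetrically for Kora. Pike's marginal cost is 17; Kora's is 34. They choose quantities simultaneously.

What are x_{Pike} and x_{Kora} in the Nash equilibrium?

18.3125, 14.0625

Mine Pike's profit: π = x_{Pike}(155 − 3x_{Pike} − 2x_{Kora}) − 17x_{Pike}.
∂π/∂x_{Pike} = 138 − 6x_{Pike} − 2x_{Kora} = 0 ⇒ x_{Pike} = 23 − (1/3)x_{Kora}.
Similarly x_{Kora} = 121/6 − (1/3)x_{Pike}.
Substituting the second reaction function into the first: x_{Pike} = 23 − (1/3)(121/6 − (1/3)x_{Pike}), which gives (8/9)x_{Pike} = 293/18 ⇒ x_{Pike} = 18.3125.
Then x_{Kora} = 121/6 − (1/3)·18.3125 = 14.0625.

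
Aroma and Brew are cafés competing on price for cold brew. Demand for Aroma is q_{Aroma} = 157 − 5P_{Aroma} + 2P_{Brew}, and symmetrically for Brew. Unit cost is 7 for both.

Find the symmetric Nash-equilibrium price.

Aroma's profit: π = (P_{Aroma} − 7)(157 − 5P_{Aroma} + 2P_{Brew}).
∂π/∂P_{Aroma} = 192 − 10P_{Aroma} + 2P_{Brew} = 0 ⇒ P_{Aroma} = 19.2 + 0.2P_{Brew}.
Setting P_{Aroma} = P_{Brew} in the reaction function: P_{Aroma} = 19.2 + 0.2P_{Aroma}, so P_{Aroma} = 19.2 / 0.8 = 24.

24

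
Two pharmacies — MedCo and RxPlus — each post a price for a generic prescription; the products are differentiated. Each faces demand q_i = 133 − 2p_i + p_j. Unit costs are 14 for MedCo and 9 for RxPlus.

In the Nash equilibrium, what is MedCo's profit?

MedCo's profit: π = (p_{MedCo} − 14)(133 − 2p_{MedCo} + p_{RxPlus}).
∂π/∂p_{MedCo} = 161 − 4p_{MedCo} + p_{RxPlus} = 0 ⇒ p_{MedCo} = 40.25 + 0.25p_{RxPlus}.
Similarly p_{RxPlus} = 37.75 + 0.25p_{MedCo}.
Solving the two reaction functions simultaneously: (1 − (0.25)(0.25))p_{MedCo} = 40.25 + 0.25·37.75, so 0.9375p_{MedCo} = 49.6875 and p_{MedCo} = 53.
Then p_{RxPlus} = 37.75 + 0.25·53 = 51.
q_{MedCo} = 133 − 2·53 + 51 = 78.
Profit = (53 − 14)·78 = 3042.

3042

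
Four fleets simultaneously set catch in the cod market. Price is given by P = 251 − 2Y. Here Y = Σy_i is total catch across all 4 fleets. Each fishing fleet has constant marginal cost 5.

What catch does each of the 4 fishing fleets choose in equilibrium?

A representative fishing fleet's profit is π_i = y_i(251 − 2Y) − 5y_i, with Y = y_i + Σ_{j≠i} y_j.
First-order condition: 246 − 4y_i − 2Σ_{j≠i} y_j = 0.
With identical fishing fleets, set every y_j = y: then 246 − 4y − 6y = 0, i.e. y = 246/10 = 24.6.

24.6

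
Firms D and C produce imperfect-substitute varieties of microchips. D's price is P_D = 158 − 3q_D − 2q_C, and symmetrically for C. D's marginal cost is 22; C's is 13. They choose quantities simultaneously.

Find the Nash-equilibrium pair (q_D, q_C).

Firm D's profit: π = q_D(158 − 3q_D − 2q_C) − 22q_D.
∂π/∂q_D = 136 − 6q_D − 2q_C = 0 ⇒ q_D = 68/3 − (1/3)q_C.
Similarly q_C = 145/6 − (1/3)q_D.
Substituting the second reaction function into the first: q_D = 68/3 − (1/3)(145/6 − (1/3)q_D), which gives (8/9)q_D = 263/18 ⇒ q_D = 16.4375.
Then q_C = 145/6 − (1/3)·16.4375 = 18.6875.

16.4375, 18.6875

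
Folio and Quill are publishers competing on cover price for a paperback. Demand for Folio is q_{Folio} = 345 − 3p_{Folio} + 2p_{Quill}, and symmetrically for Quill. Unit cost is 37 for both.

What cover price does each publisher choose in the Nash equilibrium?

114

Folio's profit: π = (p_{Folio} − 37)(345 − 3p_{Folio} + 2p_{Quill}).
∂π/∂p_{Folio} = 456 − 6p_{Folio} + 2p_{Quill} = 0 ⇒ p_{Folio} = 76 + (1/3)p_{Quill}.
Setting p_{Folio} = p_{Quill} in the reaction function: p_{Folio} = 76 + (1/3)p_{Folio}, so p_{Folio} = 76 / (2/3) = 114.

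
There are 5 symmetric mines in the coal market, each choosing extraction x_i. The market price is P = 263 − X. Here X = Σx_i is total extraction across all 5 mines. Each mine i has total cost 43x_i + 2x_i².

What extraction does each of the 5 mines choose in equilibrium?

22

A representative mine's profit is π_i = x_i(263 − X) − 43x_i − 2x_i², with X = x_i + Σ_{j≠i} x_j.
First-order condition: 220 − 6x_i − Σ_{j≠i} x_j = 0.
Imposing symmetry (x_j = x for all j) turns Σ_{j≠i} x_j into 4x, so 220 = 10x and x = 22.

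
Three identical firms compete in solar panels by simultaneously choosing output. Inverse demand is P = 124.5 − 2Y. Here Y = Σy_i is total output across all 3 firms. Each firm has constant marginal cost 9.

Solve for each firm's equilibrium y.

14.4375

A representative firm's profit is π_i = y_i(124.5 − 2Y) − 9y_i, with Y = y_i + Σ_{j≠i} y_j.
First-order condition: 115.5 − 4y_i − 2Σ_{j≠i} y_j = 0.
With identical firms, set every y_j = y: then 115.5 − 4y − 4y = 0, i.e. y = 115.5/8 = 14.4375.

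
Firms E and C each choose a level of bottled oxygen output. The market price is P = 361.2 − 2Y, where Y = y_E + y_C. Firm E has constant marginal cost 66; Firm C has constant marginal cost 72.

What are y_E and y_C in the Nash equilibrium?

Firm E's profit: π = y_E(361.2 − 2(y_E + y_C)) − 66y_E.
∂π/∂y_E = 295.2 − 4y_E − 2y_C = 0, so y_E = 73.8 − 0.5y_C.
By the same steps for C: y_C = 72.3 − 0.5y_E.
Substituting the second reaction function into the first: y_E = 73.8 − 0.5(72.3 − 0.5y_E), which gives 0.75y_E = 37.65 ⇒ y_E = 50.2.
Then y_C = 72.3 − 0.5·50.2 = 47.2.

50.2, 47.2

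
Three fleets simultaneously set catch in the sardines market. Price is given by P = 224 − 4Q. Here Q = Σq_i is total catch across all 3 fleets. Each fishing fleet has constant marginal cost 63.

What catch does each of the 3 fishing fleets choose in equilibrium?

10.0625

A representative fishing fleet's profit is π_i = q_i(224 − 4Q) − 63q_i, with Q = q_i + Σ_{j≠i} q_j.
First-order condition: 161 − 8q_i − 4Σ_{j≠i} q_j = 0.
With identical fishing fleets, set every q_j = q: then 161 − 8q − 8q = 0, i.e. q = 161/16 = 10.0625.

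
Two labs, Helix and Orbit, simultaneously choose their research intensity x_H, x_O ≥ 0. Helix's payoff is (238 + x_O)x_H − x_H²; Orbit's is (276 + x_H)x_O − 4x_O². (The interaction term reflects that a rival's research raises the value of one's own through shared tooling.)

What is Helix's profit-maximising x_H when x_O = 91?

164.5

Expanding Helix's payoff: 238x_H + x_Ox_H − x_H².
∂π/∂x_H = 238 + x_O − 2x_H = 0, so x_H = 119 + 0.5x_O.
At x_O = 91: x_H = 119 + 0.5·91 = 164.5.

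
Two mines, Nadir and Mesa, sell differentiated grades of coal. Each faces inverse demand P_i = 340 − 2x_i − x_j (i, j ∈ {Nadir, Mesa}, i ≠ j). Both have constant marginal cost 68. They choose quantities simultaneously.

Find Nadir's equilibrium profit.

5918.72

Mine Nadir's profit: π = x_{Nadir}(340 − 2x_{Nadir} − x_{Mesa}) − 68x_{Nadir}.
∂π/∂x_{Nadir} = 272 − 4x_{Nadir} − x_{Mesa} = 0 ⇒ x_{Nadir} = 68 − 0.25x_{Mesa}.
Setting x_{Nadir} = x_{Mesa} in the reaction function: x_{Nadir} = 68 − 0.25x_{Nadir}, so x_{Nadir} = 68 / 1.25 = 54.4.
P_{Nadir} = 340 − 2·54.4 − 54.4 = 176.8.
Profit = (176.8 − 68)·54.4 = 5918.72.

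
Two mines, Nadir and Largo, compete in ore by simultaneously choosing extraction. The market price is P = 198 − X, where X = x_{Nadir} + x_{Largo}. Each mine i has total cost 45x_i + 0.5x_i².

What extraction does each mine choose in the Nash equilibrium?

Mine Nadir's profit: π = x_{Nadir}(198 − (x_{Nadir} + x_{Largo})) − 45x_{Nadir} − 0.5x_{Nadir}².
∂π/∂x_{Nadir} = 153 − 3x_{Nadir} − x_{Largo} = 0, so x_{Nadir} = 51 − (1/3)x_{Largo}.
The game is symmetric, so in equilibrium x_{Largo} = x_{Nadir}: the reaction function gives (4/3)x_{Nadir} = 51, hence x_{Nadir} = 38.25.

38.25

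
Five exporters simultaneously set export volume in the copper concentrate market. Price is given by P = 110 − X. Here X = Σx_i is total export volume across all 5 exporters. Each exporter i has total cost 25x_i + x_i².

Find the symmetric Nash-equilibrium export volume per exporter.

10.625

A representative exporter's profit is π_i = x_i(110 − X) − 25x_i − x_i², with X = x_i + Σ_{j≠i} x_j.
First-order condition: 85 − 4x_i − Σ_{j≠i} x_j = 0.
Imposing symmetry (x_j = x for all j) turns Σ_{j≠i} x_j into 4x, so 85 = 8x and x = 10.625.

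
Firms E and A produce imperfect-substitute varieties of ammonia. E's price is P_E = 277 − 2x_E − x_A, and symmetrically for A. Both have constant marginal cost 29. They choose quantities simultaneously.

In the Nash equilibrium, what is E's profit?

4920.32

Firm E's profit: π = x_E(277 − 2x_E − x_A) − 29x_E.
∂π/∂x_E = 248 − 4x_E − x_A = 0 ⇒ x_E = 62 − 0.25x_A.
Setting x_E = x_A in the reaction function: x_E = 62 − 0.25x_E, so x_E = 62 / 1.25 = 49.6.
P_E = 277 − 2·49.6 − 49.6 = 128.2.
Profit = (128.2 − 29)·49.6 = 4920.32.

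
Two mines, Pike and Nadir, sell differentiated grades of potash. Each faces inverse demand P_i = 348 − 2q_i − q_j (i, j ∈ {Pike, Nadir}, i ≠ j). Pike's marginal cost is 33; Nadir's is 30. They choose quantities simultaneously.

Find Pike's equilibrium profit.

Mine Pike's profit: π = q_{Pike}(348 − 2q_{Pike} − q_{Nadir}) − 33q_{Pike}.
∂π/∂q_{Pike} = 315 − 4q_{Pike} − q_{Nadir} = 0 ⇒ q_{Pike} = 78.75 − 0.25q_{Nadir}.
Similarly q_{Nadir} = 79.5 − 0.25q_{Pike}.
Solving the two reaction functions simultaneously: (1 − (−0.25)(−0.25))q_{Pike} = 78.75 − 0.25·79.5, so 0.9375q_{Pike} = 58.875 and q_{Pike} = 62.8.
Then q_{Nadir} = 79.5 − 0.25·62.8 = 63.8.
P_{Pike} = 348 − 2·62.8 − 63.8 = 158.6.
Profit = (158.6 − 33)·62.8 = 7887.68.

7887.68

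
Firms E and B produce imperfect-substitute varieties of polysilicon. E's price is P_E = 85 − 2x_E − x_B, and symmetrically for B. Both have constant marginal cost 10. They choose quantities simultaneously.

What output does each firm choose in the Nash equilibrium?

15

Firm E's profit: π = x_E(85 − 2x_E − x_B) − 10x_E.
∂π/∂x_E = 75 − 4x_E − x_B = 0 ⇒ x_E = 18.75 − 0.25x_B.
Setting x_E = x_B in the reaction function: x_E = 18.75 − 0.25x_E, so x_E = 18.75 / 1.25 = 15.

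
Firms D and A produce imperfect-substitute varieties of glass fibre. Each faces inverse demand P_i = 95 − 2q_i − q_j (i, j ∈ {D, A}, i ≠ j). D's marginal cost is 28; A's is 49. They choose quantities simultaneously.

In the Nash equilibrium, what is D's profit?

Firm D's profit: π = q_D(95 − 2q_D − q_A) − 28q_D.
∂π/∂q_D = 67 − 4q_D − q_A = 0 ⇒ q_D = 16.75 − 0.25q_A.
Similarly q_A = 11.5 − 0.25q_D.
Solving the two reaction functions simultaneously: (1 − (−0.25)(−0.25))q_D = 16.75 − 0.25·11.5, so 0.9375q_D = 13.875 and q_D = 14.8.
Then q_A = 11.5 − 0.25·14.8 = 7.8.
P_D = 95 − 2·14.8 − 7.8 = 57.6.
Profit = (57.6 − 28)·14.8 = 438.08.

438.08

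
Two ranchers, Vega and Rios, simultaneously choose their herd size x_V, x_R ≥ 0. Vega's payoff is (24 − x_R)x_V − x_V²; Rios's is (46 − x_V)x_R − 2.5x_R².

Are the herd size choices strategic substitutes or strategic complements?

strategic substitutes

Expanding Vega's payoff: 24x_V − x_Rx_V − x_V².
∂π/∂x_V = 24 − x_R − 2x_V = 0, so x_V = 12 − 0.5x_R.
The best-response slope dx_V/dx_R = −0.5 < 0: the reaction function is downward-sloping, so the choices are strategic substitutes.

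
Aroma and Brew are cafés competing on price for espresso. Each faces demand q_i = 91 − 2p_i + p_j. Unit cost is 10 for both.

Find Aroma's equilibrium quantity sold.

Aroma's profit: π = (p_{Aroma} − 10)(91 − 2p_{Aroma} + p_{Brew}).
∂π/∂p_{Aroma} = 111 − 4p_{Aroma} + p_{Brew} = 0 ⇒ p_{Aroma} = 27.75 + 0.25p_{Brew}.
By symmetry p_{Brew} = p_{Aroma}; substituting into the reaction function, 0.75p_{Aroma} = 27.75 and p_{Aroma} = 37.
q_{Aroma} = 91 − 2·37 + 37 = 54.

54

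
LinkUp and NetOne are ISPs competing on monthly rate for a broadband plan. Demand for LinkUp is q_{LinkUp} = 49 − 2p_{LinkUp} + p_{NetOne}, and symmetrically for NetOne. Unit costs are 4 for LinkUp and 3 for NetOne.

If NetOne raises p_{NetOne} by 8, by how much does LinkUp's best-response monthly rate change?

LinkUp's profit: π = (p_{LinkUp} − 4)(49 − 2p_{LinkUp} + p_{NetOne}).
∂π/∂p_{LinkUp} = 57 − 4p_{LinkUp} + p_{NetOne} = 0 ⇒ p_{LinkUp} = 14.25 + 0.25p_{NetOne}.
The reaction-function slope is 0.25, so an 8-unit rise in p_{NetOne} moves p_{LinkUp} by 0.25 × 8 = 2. LinkUp's best response rises — the actions are strategic complements.

2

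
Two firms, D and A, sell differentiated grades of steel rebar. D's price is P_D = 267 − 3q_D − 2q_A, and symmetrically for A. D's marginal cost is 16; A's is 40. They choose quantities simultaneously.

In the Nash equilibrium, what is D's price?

Firm D's profit: π = q_D(267 − 3q_D − 2q_A) − 16q_D.
∂π/∂q_D = 251 − 6q_D − 2q_A = 0 ⇒ q_D = 251/6 − (1/3)q_A.
Similarly q_A = 227/6 − (1/3)q_D.
Plugging q_A into D's best response: q_D = 251/6 − (1/3)(227/6 − (1/3)q_D) ⇒ (8/9)q_D = 263/9, so q_D = 32.875.
Then q_A = 227/6 − (1/3)·32.875 = 26.875.
P_D = 267 − 3·32.875 − 2·26.875 = 114.625.

114.625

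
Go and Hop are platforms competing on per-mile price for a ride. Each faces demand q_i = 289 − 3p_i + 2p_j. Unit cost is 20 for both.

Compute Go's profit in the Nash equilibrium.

13567.6875

Go's profit: π = (p_{Go} − 20)(289 − 3p_{Go} + 2p_{Hop}).
∂π/∂p_{Go} = 349 − 6p_{Go} + 2p_{Hop} = 0 ⇒ p_{Go} = 349/6 + (1/3)p_{Hop}.
The game is symmetric, so in equilibrium p_{Hop} = p_{Go}: the reaction function gives (2/3)p_{Go} = 349/6, hence p_{Go} = 87.25.
q_{Go} = 289 − 3·87.25 + 2·87.25 = 201.75.
Profit = (87.25 − 20)·201.75 = 13567.6875.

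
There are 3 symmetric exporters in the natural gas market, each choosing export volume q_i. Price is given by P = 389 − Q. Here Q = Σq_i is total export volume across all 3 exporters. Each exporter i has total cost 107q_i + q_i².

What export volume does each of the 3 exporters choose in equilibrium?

A representative exporter's profit is π_i = q_i(389 − Q) − 107q_i − q_i², with Q = q_i + Σ_{j≠i} q_j.
First-order condition: 282 − 4q_i − Σ_{j≠i} q_j = 0.
With identical exporters, set every q_j = q: then 282 − 4q − 2q = 0, i.e. q = 282/6 = 47.

47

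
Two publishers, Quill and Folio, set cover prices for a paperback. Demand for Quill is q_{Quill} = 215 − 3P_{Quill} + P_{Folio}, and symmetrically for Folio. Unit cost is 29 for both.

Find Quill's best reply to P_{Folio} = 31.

Quill's profit: π = (P_{Quill} − 29)(215 − 3P_{Quill} + P_{Folio}).
∂π/∂P_{Quill} = 302 − 6P_{Quill} + P_{Folio} = 0 ⇒ P_{Quill} = 151/3 + (1/6)P_{Folio}.
At P_{Folio} = 31: P_{Quill} = 151/3 + (1/6)·31 = 55.5.

55.5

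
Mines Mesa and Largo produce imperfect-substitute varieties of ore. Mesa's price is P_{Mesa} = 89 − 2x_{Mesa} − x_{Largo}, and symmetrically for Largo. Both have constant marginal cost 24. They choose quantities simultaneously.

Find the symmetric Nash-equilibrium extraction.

13

Mine Mesa's profit: π = x_{Mesa}(89 − 2x_{Mesa} − x_{Largo}) − 24x_{Mesa}.
∂π/∂x_{Mesa} = 65 − 4x_{Mesa} − x_{Largo} = 0 ⇒ x_{Mesa} = 16.25 − 0.25x_{Largo}.
By symmetry x_{Largo} = x_{Mesa}; substituting into the reaction function, 1.25x_{Mesa} = 16.25 and x_{Mesa} = 13.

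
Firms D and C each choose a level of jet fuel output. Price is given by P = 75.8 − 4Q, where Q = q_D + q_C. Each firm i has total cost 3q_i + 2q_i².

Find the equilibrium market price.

Firm D's profit: π = q_D(75.8 − 4(q_D + q_C)) − 3q_D − 2q_D².
∂π/∂q_D = 72.8 − 12q_D − 4q_C = 0, so q_D = 91/15 − (1/3)q_C.
The game is symmetric, so in equilibrium q_C = q_D: the reaction function gives (4/3)q_D = 91/15, hence q_D = 4.55.
Equilibrium price: P = 75.8 − 4·9.1 = 39.4.

39.4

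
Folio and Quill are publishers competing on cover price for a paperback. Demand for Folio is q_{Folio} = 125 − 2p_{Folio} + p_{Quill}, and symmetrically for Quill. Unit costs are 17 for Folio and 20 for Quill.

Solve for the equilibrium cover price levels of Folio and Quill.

Folio's profit: π = (p_{Folio} − 17)(125 − 2p_{Folio} + p_{Quill}).
∂π/∂p_{Folio} = 159 − 4p_{Folio} + p_{Quill} = 0 ⇒ p_{Folio} = 39.75 + 0.25p_{Quill}.
Similarly p_{Quill} = 41.25 + 0.25p_{Folio}.
Solving the two reaction functions simultaneously: (1 − (0.25)(0.25))p_{Folio} = 39.75 + 0.25·41.25, so 0.9375p_{Folio} = 50.0625 and p_{Folio} = 53.4.
Then p_{Quill} = 41.25 + 0.25·53.4 = 54.6.

53.4, 54.6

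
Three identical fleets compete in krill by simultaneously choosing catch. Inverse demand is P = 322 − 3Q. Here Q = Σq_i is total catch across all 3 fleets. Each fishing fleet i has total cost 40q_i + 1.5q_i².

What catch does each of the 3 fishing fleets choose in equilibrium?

18.8

A representative fishing fleet's profit is π_i = q_i(322 − 3Q) − 40q_i − 1.5q_i², with Q = q_i + Σ_{j≠i} q_j.
First-order condition: 282 − 9q_i − 3Σ_{j≠i} q_j = 0.
With identical fishing fleets, set every q_j = q: then 282 − 9q − 6q = 0, i.e. q = 282/15 = 18.8.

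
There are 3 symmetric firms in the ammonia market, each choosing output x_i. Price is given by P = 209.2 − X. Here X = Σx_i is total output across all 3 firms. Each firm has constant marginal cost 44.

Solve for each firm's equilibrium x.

A representative firm's profit is π_i = x_i(209.2 − X) − 44x_i, with X = x_i + Σ_{j≠i} x_j.
First-order condition: 165.2 − 2x_i − Σ_{j≠i} x_j = 0.
In a symmetric equilibrium every firm chooses the same x, so Σ_{j≠i} x_j = 2x. The condition becomes 165.2 − 4x = 0, giving x = 165.2/4 = 41.3.

41.3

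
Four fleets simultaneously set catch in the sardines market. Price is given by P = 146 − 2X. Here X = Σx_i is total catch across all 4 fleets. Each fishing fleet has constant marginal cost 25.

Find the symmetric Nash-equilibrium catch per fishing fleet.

A representative fishing fleet's profit is π_i = x_i(146 − 2X) − 25x_i, with X = x_i + Σ_{j≠i} x_j.
First-order condition: 121 − 4x_i − 2Σ_{j≠i} x_j = 0.
With identical fishing fleets, set every x_j = x: then 121 − 4x − 6x = 0, i.e. x = 121/10 = 12.1.

12.1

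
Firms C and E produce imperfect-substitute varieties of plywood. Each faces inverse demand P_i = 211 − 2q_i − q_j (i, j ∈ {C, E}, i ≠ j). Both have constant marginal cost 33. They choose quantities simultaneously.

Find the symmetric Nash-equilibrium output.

35.6

Firm C's profit: π = q_C(211 − 2q_C − q_E) − 33q_C.
∂π/∂q_C = 178 − 4q_C − q_E = 0 ⇒ q_C = 44.5 − 0.25q_E.
The game is symmetric, so in equilibrium q_E = q_C: the reaction function gives 1.25q_C = 44.5, hence q_C = 35.6.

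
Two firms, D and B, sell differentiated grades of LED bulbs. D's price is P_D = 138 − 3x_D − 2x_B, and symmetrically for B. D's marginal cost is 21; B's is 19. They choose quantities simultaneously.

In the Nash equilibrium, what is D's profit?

630.75

Firm D's profit: π = x_D(138 − 3x_D − 2x_B) − 21x_D.
∂π/∂x_D = 117 − 6x_D − 2x_B = 0 ⇒ x_D = 19.5 − (1/3)x_B.
Similarly x_B = 119/6 − (1/3)x_D.
Solving the two reaction functions simultaneously: (1 − (−1/3)(−1/3))x_D = 19.5 − (1/3)·(119/6), so (8/9)x_D = 116/9 and x_D = 14.5.
Then x_B = 119/6 − (1/3)·14.5 = 15.
P_D = 138 − 3·14.5 − 2·15 = 64.5.
Profit = (64.5 − 21)·14.5 = 630.75.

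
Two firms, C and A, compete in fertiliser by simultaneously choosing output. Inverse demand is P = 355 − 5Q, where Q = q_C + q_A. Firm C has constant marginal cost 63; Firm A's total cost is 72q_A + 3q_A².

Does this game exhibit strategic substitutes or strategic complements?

strategic substitutes

Firm C's profit: π = q_C(355 − 5(q_C + q_A)) − 63q_C.
∂π/∂q_C = 292 − 10q_C − 5q_A = 0, so q_C = 29.2 − 0.5q_A.
The best-response slope dq_C/dq_A = −0.5 < 0: the reaction function is downward-sloping, so the choices are strategic substitutes.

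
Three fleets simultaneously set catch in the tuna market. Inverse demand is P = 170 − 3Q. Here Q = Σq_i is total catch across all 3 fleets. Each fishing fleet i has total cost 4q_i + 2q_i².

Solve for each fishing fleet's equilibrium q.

A representative fishing fleet's profit is π_i = q_i(170 − 3Q) − 4q_i − 2q_i², with Q = q_i + Σ_{j≠i} q_j.
First-order condition: 166 − 10q_i − 3Σ_{j≠i} q_j = 0.
Imposing symmetry (q_j = q for all j) turns Σ_{j≠i} q_j into 2q, so 166 = 16q and q = 10.375.

10.375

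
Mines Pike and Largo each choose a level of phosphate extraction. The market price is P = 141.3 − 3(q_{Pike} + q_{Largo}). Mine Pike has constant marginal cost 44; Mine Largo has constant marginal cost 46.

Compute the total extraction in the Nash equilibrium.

21.4

Mine Pike's profit: π = q_{Pike}(141.3 − 3(q_{Pike} + q_{Largo})) − 44q_{Pike}.
∂π/∂q_{Pike} = 97.3 − 6q_{Pike} − 3q_{Largo} = 0, so q_{Pike} = 973/60 − 0.5q_{Largo}.
By the same steps for Largo: q_{Largo} = 953/60 − 0.5q_{Pike}.
Substituting the second reaction function into the first: q_{Pike} = 973/60 − 0.5(953/60 − 0.5q_{Pike}), which gives 0.75q_{Pike} = 8.275 ⇒ q_{Pike} = 331/30.
Then q_{Largo} = 953/60 − 0.5·(331/30) = 311/30.
Total extraction: 331/30 + 311/30 = 21.4.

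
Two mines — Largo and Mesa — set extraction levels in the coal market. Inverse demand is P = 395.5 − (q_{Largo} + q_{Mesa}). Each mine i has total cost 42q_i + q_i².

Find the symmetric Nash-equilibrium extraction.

Mine Largo's profit: π = q_{Largo}(395.5 − (q_{Largo} + q_{Mesa})) − 42q_{Largo} − q_{Largo}².
∂π/∂q_{Largo} = 353.5 − 4q_{Largo} − q_{Mesa} = 0, so q_{Largo} = 88.375 − 0.25q_{Mesa}.
By symmetry q_{Mesa} = q_{Largo}; substituting into the reaction function, 1.25q_{Largo} = 88.375 and q_{Largo} = 70.7.

70.7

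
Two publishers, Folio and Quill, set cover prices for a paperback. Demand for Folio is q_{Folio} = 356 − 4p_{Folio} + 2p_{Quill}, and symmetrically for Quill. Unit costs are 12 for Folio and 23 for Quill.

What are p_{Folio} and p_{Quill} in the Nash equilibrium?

68.8, 73.2

Folio's profit: π = (p_{Folio} − 12)(356 − 4p_{Folio} + 2p_{Quill}).
∂π/∂p_{Folio} = 404 − 8p_{Folio} + 2p_{Quill} = 0 ⇒ p_{Folio} = 50.5 + 0.25p_{Quill}.
Similarly p_{Quill} = 56 + 0.25p_{Folio}.
Solving the two reaction functions simultaneously: (1 − (0.25)(0.25))p_{Folio} = 50.5 + 0.25·56, so 0.9375p_{Folio} = 64.5 and p_{Folio} = 68.8.
Then p_{Quill} = 56 + 0.25·68.8 = 73.2.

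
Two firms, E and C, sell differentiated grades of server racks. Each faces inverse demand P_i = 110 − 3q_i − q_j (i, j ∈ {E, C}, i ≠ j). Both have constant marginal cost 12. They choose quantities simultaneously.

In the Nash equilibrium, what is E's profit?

588

Firm E's profit: π = q_E(110 − 3q_E − q_C) − 12q_E.
∂π/∂q_E = 98 − 6q_E − q_C = 0 ⇒ q_E = 49/3 − (1/6)q_C.
By symmetry q_C = q_E; substituting into the reaction function, (7/6)q_E = 49/3 and q_E = 14.
P_E = 110 − 3·14 − 14 = 54.
Profit = (54 − 12)·14 = 588.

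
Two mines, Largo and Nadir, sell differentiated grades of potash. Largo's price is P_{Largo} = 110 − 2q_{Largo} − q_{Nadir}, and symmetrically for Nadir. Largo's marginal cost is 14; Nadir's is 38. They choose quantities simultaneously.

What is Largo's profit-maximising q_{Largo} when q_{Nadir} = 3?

23.25

Mine Largo's profit: π = q_{Largo}(110 − 2q_{Largo} − q_{Nadir}) − 14q_{Largo}.
∂π/∂q_{Largo} = 96 − 4q_{Largo} − q_{Nadir} = 0 ⇒ q_{Largo} = 24 − 0.25q_{Nadir}.
At q_{Nadir} = 3: q_{Largo} = 24 − 0.25·3 = 23.25.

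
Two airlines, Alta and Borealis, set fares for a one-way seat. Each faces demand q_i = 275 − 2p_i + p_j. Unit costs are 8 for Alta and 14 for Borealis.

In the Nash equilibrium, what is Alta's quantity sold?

179.6

Alta's profit: π = (p_{Alta} − 8)(275 − 2p_{Alta} + p_{Borealis}).
∂π/∂p_{Alta} = 291 − 4p_{Alta} + p_{Borealis} = 0 ⇒ p_{Alta} = 72.75 + 0.25p_{Borealis}.
Similarly p_{Borealis} = 75.75 + 0.25p_{Alta}.
Plugging p_{Borealis} into Alta's best response: p_{Alta} = 72.75 + 0.25(75.75 + 0.25p_{Alta}) ⇒ 0.9375p_{Alta} = 91.6875, so p_{Alta} = 97.8.
Then p_{Borealis} = 75.75 + 0.25·97.8 = 100.2.
q_{Alta} = 275 − 2·97.8 + 100.2 = 179.6.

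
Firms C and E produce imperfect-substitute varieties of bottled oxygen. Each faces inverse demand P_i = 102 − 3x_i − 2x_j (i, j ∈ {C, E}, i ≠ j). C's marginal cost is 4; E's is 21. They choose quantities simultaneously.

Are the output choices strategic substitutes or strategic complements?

strategic substitutes

Firm C's profit: π = x_C(102 − 3x_C − 2x_E) − 4x_C.
∂π/∂x_C = 98 − 6x_C − 2x_E = 0 ⇒ x_C = 49/3 − (1/3)x_E.
The best-response slope dx_C/dx_E = −1/3 < 0: the reaction function is downward-sloping, so the choices are strategic substitutes.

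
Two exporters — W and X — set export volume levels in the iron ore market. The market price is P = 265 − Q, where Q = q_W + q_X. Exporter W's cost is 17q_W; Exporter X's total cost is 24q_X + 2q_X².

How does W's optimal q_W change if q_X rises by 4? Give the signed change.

Exporter W's profit: π = q_W(265 − (q_W + q_X)) − 17q_W.
∂π/∂q_W = 248 − 2q_W − q_X = 0, so q_W = 124 − 0.5q_X.
The reaction-function slope is −0.5, so a 4-unit rise in q_X moves q_W by −0.5 × 4 = −2. W's best response falls — the actions are strategic substitutes.

-2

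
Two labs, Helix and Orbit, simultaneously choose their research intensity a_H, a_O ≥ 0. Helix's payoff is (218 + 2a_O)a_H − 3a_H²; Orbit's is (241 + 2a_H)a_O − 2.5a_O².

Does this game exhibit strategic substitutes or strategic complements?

Expanding Helix's payoff: 218a_H + 2a_Oa_H − 3a_H².
∂π/∂a_H = 218 + 2a_O − 6a_H = 0, so a_H = 109/3 + (1/3)a_O.
The best-response slope da_H/da_O = 1/3 > 0: the reaction function is upward-sloping, so the choices are strategic complements.

strategic complements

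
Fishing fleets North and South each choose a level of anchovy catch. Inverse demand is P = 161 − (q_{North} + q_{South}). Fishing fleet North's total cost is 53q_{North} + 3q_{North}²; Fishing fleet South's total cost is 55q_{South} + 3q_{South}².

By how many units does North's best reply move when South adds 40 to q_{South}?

Fishing fleet North's profit: π = q_{North}(161 − (q_{North} + q_{South})) − 53q_{North} − 3q_{North}².
∂π/∂q_{North} = 108 − 8q_{North} − q_{South} = 0, so q_{North} = 13.5 − 0.125q_{South}.
The reaction-function slope is −0.125, so a 40-unit rise in q_{South} moves q_{North} by −0.125 × 40 = −5. North's best response falls — the actions are strategic substitutes.

-5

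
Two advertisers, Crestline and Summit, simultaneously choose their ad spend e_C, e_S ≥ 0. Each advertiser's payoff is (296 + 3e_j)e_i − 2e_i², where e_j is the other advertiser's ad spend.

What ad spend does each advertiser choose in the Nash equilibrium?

Crestline's payoff is (296 + 3e_S)e_C − 2e_C².
∂π/∂e_C = 296 + 3e_S − 4e_C = 0, so e_C = 74 + 0.75e_S.
Setting e_C = e_S in the reaction function: e_C = 74 + 0.75e_C, so e_C = 74 / 0.25 = 296.

296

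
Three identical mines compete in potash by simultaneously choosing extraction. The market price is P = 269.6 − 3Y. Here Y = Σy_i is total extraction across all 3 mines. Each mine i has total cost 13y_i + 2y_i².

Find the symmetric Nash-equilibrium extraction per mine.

16.0375

A representative mine's profit is π_i = y_i(269.6 − 3Y) − 13y_i − 2y_i², with Y = y_i + Σ_{j≠i} y_j.
First-order condition: 256.6 − 10y_i − 3Σ_{j≠i} y_j = 0.
With identical mines, set every y_j = y: then 256.6 − 10y − 6y = 0, i.e. y = 256.6/16 = 16.0375.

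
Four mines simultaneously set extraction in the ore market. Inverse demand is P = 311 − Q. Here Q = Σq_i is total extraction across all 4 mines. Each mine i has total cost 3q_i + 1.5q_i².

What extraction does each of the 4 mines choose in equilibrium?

38.5

A representative mine's profit is π_i = q_i(311 − Q) − 3q_i − 1.5q_i², with Q = q_i + Σ_{j≠i} q_j.
First-order condition: 308 − 5q_i − Σ_{j≠i} q_j = 0.
With identical mines, set every q_j = q: then 308 − 5q − 3q = 0, i.e. q = 308/8 = 38.5.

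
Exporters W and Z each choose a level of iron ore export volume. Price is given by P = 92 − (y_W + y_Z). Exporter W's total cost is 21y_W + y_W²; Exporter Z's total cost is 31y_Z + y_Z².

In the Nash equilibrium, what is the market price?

Exporter W's profit: π = y_W(92 − (y_W + y_Z)) − 21y_W − y_W².
∂π/∂y_W = 71 − 4y_W − y_Z = 0, so y_W = 17.75 − 0.25y_Z.
By the same steps for Z: y_Z = 15.25 − 0.25y_W.
Solving the two reaction functions simultaneously: (1 − (−0.25)(−0.25))y_W = 17.75 − 0.25·15.25, so 0.9375y_W = 13.9375 and y_W = 223/15.
Then y_Z = 15.25 − 0.25·(223/15) = 173/15.
Equilibrium price: P = 92 − 26.4 = 65.6.

65.6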